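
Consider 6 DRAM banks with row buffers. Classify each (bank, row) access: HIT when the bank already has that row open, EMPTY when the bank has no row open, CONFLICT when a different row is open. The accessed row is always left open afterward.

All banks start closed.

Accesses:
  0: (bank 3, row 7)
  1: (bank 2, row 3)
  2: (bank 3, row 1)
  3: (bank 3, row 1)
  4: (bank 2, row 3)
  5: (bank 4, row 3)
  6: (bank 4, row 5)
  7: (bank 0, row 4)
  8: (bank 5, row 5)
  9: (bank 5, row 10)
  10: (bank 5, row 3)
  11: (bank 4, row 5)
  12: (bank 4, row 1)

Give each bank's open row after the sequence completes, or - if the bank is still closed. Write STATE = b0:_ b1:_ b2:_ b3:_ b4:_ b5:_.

STATE = b0:4 b1:- b2:3 b3:1 b4:1 b5:3

0: bank 3 row 7 — prev None → EMPTY
1: bank 2 row 3 — prev None → EMPTY
2: bank 3 row 1 — prev 7 → CONFLICT
3: bank 3 row 1 — prev 1 → HIT
4: bank 2 row 3 — prev 3 → HIT
5: bank 4 row 3 — prev None → EMPTY
6: bank 4 row 5 — prev 3 → CONFLICT
7: bank 0 row 4 — prev None → EMPTY
8: bank 5 row 5 — prev None → EMPTY
9: bank 5 row 10 — prev 5 → CONFLICT
10: bank 5 row 3 — prev 10 → CONFLICT
11: bank 4 row 5 — prev 5 → HIT
12: bank 4 row 1 — prev 5 → CONFLICT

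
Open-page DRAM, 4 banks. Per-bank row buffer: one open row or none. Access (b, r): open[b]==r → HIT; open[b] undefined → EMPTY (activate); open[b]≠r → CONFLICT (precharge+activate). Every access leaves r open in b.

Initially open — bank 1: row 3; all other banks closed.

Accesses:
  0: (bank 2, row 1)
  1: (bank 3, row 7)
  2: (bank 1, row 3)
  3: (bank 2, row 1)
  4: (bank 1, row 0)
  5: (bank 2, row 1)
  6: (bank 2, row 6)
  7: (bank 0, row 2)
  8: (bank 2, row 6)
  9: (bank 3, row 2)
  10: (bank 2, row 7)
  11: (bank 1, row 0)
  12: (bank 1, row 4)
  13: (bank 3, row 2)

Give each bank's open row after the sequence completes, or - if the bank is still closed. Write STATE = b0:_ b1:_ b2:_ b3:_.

step 0: bank2 None->1 [EMPTY]
step 1: bank3 None->7 [EMPTY]
step 2: bank1 3->3 [HIT]
step 3: bank2 1->1 [HIT]
step 4: bank1 3->0 [CONFLICT]
step 5: bank2 1->1 [HIT]
step 6: bank2 1->6 [CONFLICT]
step 7: bank0 None->2 [EMPTY]
step 8: bank2 6->6 [HIT]
step 9: bank3 7->2 [CONFLICT]
step 10: bank2 6->7 [CONFLICT]
step 11: bank1 0->0 [HIT]
step 12: bank1 0->4 [CONFLICT]
step 13: bank3 2->2 [HIT]

STATE = b0:2 b1:4 b2:7 b3:2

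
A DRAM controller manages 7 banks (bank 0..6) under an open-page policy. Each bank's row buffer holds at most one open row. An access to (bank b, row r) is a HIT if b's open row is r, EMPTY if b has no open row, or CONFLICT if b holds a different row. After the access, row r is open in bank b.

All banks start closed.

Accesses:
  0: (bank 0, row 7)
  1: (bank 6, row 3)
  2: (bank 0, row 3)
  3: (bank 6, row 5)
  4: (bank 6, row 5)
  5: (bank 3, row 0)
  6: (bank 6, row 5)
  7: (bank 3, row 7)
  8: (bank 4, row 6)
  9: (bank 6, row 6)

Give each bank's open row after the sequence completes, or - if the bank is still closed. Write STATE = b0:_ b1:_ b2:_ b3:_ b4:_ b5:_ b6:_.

  [0] b0 r7: no row ⇒ E
  [1] b6 r3: no row ⇒ E
  [2] b0 r3: had r7 ⇒ C
  [3] b6 r5: had r3 ⇒ C
  [4] b6 r5: had r5 ⇒ H
  [5] b3 r0: no row ⇒ E
  [6] b6 r5: had r5 ⇒ H
  [7] b3 r7: had r0 ⇒ C
  [8] b4 r6: no row ⇒ E
  [9] b6 r6: had r5 ⇒ C

STATE = b0:3 b1:- b2:- b3:7 b4:6 b5:- b6:6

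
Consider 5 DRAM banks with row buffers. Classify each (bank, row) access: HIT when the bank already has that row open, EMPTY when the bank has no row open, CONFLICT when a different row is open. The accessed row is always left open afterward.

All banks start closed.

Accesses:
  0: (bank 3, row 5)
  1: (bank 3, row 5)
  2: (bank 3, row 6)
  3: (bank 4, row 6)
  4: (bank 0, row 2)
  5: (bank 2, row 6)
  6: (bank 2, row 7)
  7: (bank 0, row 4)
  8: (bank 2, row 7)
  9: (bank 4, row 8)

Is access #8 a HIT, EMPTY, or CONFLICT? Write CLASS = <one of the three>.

CLASS = HIT

  [0] b3 r5: no row ⇒ E
  [1] b3 r5: had r5 ⇒ H
  [2] b3 r6: had r5 ⇒ C
  [3] b4 r6: no row ⇒ E
  [4] b0 r2: no row ⇒ E
  [5] b2 r6: no row ⇒ E
  [6] b2 r7: had r6 ⇒ C
  [7] b0 r4: had r2 ⇒ C
  [8] b2 r7: had r7 ⇒ H
  [9] b4 r8: had r6 ⇒ C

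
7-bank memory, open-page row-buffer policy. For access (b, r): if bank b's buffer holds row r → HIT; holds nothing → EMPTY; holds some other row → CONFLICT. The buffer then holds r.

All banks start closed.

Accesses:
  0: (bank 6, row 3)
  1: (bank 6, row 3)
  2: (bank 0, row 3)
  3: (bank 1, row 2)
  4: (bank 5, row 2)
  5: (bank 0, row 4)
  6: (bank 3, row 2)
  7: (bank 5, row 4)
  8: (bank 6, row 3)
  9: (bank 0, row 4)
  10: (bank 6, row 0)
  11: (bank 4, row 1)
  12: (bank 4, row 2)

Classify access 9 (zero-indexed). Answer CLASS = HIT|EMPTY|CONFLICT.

step 0: bank6 None->3 [EMPTY]
step 1: bank6 3->3 [HIT]
step 2: bank0 None->3 [EMPTY]
step 3: bank1 None->2 [EMPTY]
step 4: bank5 None->2 [EMPTY]
step 5: bank0 3->4 [CONFLICT]
step 6: bank3 None->2 [EMPTY]
step 7: bank5 2->4 [CONFLICT]
step 8: bank6 3->3 [HIT]
step 9: bank0 4->4 [HIT]
step 10: bank6 3->0 [CONFLICT]
step 11: bank4 None->1 [EMPTY]
step 12: bank4 1->2 [CONFLICT]

CLASS = HIT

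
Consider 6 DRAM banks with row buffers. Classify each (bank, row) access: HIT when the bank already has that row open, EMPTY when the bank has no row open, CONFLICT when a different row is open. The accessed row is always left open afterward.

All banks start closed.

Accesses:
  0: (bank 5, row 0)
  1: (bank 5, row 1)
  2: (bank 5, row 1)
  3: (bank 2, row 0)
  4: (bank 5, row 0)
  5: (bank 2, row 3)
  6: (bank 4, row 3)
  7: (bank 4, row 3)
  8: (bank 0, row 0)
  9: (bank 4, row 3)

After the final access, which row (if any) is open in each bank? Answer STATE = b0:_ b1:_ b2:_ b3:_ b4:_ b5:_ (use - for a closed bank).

STATE = b0:0 b1:- b2:3 b3:- b4:3 b5:0

#0 (5,0) E
#1 (5,1) C  (was 0)
#2 (5,1) H  (was 1)
#3 (2,0) E
#4 (5,0) C  (was 1)
#5 (2,3) C  (was 0)
#6 (4,3) E
#7 (4,3) H  (was 3)
#8 (0,0) E
#9 (4,3) H  (was 3)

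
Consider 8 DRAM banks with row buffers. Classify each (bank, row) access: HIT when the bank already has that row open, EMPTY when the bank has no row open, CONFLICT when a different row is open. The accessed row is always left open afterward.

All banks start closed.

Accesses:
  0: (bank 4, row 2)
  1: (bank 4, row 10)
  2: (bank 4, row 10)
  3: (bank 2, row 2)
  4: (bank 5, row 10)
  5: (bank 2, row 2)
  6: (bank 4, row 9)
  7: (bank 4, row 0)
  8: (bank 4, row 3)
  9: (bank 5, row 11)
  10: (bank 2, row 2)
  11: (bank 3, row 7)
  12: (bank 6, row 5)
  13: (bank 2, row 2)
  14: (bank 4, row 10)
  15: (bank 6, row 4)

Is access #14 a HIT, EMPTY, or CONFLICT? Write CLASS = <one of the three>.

#0 (4,2) E
#1 (4,10) C  (was 2)
#2 (4,10) H  (was 10)
#3 (2,2) E
#4 (5,10) E
#5 (2,2) H  (was 2)
#6 (4,9) C  (was 10)
#7 (4,0) C  (was 9)
#8 (4,3) C  (was 0)
#9 (5,11) C  (was 10)
#10 (2,2) H  (was 2)
#11 (3,7) E
#12 (6,5) E
#13 (2,2) H  (was 2)
#14 (4,10) C  (was 3)
#15 (6,4) C  (was 5)

CLASS = CONFLICT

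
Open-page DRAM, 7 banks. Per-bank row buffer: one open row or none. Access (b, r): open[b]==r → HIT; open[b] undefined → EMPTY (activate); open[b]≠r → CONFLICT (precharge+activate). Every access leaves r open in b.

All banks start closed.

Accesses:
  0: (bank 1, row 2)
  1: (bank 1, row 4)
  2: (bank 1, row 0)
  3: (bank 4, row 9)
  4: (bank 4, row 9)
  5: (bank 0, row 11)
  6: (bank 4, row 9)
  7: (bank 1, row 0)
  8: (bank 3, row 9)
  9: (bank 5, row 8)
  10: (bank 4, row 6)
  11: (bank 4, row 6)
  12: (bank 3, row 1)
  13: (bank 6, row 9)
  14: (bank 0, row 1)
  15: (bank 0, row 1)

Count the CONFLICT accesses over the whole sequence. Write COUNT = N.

COUNT = 5

  [0] b1 r2: no row ⇒ E
  [1] b1 r4: had r2 ⇒ C
  [2] b1 r0: had r4 ⇒ C
  [3] b4 r9: no row ⇒ E
  [4] b4 r9: had r9 ⇒ H
  [5] b0 r11: no row ⇒ E
  [6] b4 r9: had r9 ⇒ H
  [7] b1 r0: had r0 ⇒ H
  [8] b3 r9: no row ⇒ E
  [9] b5 r8: no row ⇒ E
  [10] b4 r6: had r9 ⇒ C
  [11] b4 r6: had r6 ⇒ H
  [12] b3 r1: had r9 ⇒ C
  [13] b6 r9: no row ⇒ E
  [14] b0 r1: had r11 ⇒ C
  [15] b0 r1: had r1 ⇒ H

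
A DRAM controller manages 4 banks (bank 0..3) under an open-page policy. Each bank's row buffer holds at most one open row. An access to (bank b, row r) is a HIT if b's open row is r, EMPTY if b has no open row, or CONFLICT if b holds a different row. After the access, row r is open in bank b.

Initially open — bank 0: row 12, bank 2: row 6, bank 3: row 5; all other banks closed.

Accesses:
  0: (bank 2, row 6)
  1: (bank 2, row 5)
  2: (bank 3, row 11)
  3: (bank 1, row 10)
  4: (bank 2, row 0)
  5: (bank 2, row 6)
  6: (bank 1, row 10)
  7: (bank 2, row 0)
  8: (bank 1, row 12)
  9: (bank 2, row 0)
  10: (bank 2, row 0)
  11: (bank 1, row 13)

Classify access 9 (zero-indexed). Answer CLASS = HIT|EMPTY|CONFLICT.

CLASS = HIT

#0 (2,6) H  (was 6)
#1 (2,5) C  (was 6)
#2 (3,11) C  (was 5)
#3 (1,10) E
#4 (2,0) C  (was 5)
#5 (2,6) C  (was 0)
#6 (1,10) H  (was 10)
#7 (2,0) C  (was 6)
#8 (1,12) C  (was 10)
#9 (2,0) H  (was 0)
#10 (2,0) H  (was 0)
#11 (1,13) C  (was 12)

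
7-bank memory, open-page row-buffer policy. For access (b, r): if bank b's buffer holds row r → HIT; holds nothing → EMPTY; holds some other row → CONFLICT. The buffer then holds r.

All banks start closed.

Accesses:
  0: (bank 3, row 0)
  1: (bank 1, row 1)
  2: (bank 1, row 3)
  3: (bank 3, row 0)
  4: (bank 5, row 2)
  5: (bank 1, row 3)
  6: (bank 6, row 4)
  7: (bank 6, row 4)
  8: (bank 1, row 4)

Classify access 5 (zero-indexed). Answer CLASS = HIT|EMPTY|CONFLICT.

#0 (3,0) E
#1 (1,1) E
#2 (1,3) C  (was 1)
#3 (3,0) H  (was 0)
#4 (5,2) E
#5 (1,3) H  (was 3)
#6 (6,4) E
#7 (6,4) H  (was 4)
#8 (1,4) C  (was 3)

CLASS = HIT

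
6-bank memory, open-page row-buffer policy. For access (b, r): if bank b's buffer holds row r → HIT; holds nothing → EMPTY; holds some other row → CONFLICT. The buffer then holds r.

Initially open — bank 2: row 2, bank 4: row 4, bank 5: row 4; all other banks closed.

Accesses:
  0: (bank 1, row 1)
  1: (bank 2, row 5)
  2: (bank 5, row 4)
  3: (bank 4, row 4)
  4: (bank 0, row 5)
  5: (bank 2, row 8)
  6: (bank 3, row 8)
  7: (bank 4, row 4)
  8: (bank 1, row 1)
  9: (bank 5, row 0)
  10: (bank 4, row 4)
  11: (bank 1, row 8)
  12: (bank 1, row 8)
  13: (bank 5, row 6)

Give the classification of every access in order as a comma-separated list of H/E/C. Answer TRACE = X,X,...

step 0: bank1 None->1 [EMPTY]
step 1: bank2 2->5 [CONFLICT]
step 2: bank5 4->4 [HIT]
step 3: bank4 4->4 [HIT]
step 4: bank0 None->5 [EMPTY]
step 5: bank2 5->8 [CONFLICT]
step 6: bank3 None->8 [EMPTY]
step 7: bank4 4->4 [HIT]
step 8: bank1 1->1 [HIT]
step 9: bank5 4->0 [CONFLICT]
step 10: bank4 4->4 [HIT]
step 11: bank1 1->8 [CONFLICT]
step 12: bank1 8->8 [HIT]
step 13: bank5 0->6 [CONFLICT]

TRACE = E,C,H,H,E,C,E,H,H,C,H,C,H,C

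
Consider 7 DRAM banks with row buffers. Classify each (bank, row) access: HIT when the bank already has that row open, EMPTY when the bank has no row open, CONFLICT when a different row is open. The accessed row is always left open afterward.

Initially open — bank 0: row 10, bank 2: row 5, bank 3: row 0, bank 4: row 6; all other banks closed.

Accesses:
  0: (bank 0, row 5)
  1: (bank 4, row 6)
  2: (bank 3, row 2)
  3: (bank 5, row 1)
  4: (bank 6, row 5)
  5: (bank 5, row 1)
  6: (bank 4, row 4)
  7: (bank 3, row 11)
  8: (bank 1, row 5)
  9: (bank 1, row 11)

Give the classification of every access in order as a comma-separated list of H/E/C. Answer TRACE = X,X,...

step 0: bank0 10->5 [CONFLICT]
step 1: bank4 6->6 [HIT]
step 2: bank3 0->2 [CONFLICT]
step 3: bank5 None->1 [EMPTY]
step 4: bank6 None->5 [EMPTY]
step 5: bank5 1->1 [HIT]
step 6: bank4 6->4 [CONFLICT]
step 7: bank3 2->11 [CONFLICT]
step 8: bank1 None->5 [EMPTY]
step 9: bank1 5->11 [CONFLICT]

TRACE = C,H,C,E,E,H,C,C,E,C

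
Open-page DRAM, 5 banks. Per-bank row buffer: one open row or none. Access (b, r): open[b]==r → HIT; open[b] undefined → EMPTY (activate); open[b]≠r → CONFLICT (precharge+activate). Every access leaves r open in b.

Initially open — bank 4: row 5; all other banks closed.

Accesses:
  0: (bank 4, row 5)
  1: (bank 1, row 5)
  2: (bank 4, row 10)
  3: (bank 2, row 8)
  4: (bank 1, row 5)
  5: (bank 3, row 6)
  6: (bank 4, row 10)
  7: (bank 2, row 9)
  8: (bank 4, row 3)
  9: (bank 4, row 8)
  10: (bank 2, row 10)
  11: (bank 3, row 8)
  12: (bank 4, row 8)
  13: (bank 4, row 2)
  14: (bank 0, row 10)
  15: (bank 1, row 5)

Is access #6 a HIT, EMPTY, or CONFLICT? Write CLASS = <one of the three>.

  [0] b4 r5: had r5 ⇒ H
  [1] b1 r5: no row ⇒ E
  [2] b4 r10: had r5 ⇒ C
  [3] b2 r8: no row ⇒ E
  [4] b1 r5: had r5 ⇒ H
  [5] b3 r6: no row ⇒ E
  [6] b4 r10: had r10 ⇒ H
  [7] b2 r9: had r8 ⇒ C
  [8] b4 r3: had r10 ⇒ C
  [9] b4 r8: had r3 ⇒ C
  [10] b2 r10: had r9 ⇒ C
  [11] b3 r8: had r6 ⇒ C
  [12] b4 r8: had r8 ⇒ H
  [13] b4 r2: had r8 ⇒ C
  [14] b0 r10: no row ⇒ E
  [15] b1 r5: had r5 ⇒ H

CLASS = HIT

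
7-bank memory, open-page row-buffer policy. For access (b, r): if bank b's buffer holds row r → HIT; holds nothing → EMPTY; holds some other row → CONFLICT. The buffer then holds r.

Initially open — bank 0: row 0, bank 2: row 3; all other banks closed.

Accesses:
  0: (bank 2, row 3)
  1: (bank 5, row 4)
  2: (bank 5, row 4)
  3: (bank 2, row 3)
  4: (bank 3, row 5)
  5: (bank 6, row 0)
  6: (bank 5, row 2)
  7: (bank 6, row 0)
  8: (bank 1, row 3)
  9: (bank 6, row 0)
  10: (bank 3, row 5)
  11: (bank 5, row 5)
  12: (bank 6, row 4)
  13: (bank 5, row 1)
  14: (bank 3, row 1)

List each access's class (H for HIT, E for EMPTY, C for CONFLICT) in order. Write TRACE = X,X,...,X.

  [0] b2 r3: had r3 ⇒ H
  [1] b5 r4: no row ⇒ E
  [2] b5 r4: had r4 ⇒ H
  [3] b2 r3: had r3 ⇒ H
  [4] b3 r5: no row ⇒ E
  [5] b6 r0: no row ⇒ E
  [6] b5 r2: had r4 ⇒ C
  [7] b6 r0: had r0 ⇒ H
  [8] b1 r3: no row ⇒ E
  [9] b6 r0: had r0 ⇒ H
  [10] b3 r5: had r5 ⇒ H
  [11] b5 r5: had r2 ⇒ C
  [12] b6 r4: had r0 ⇒ C
  [13] b5 r1: had r5 ⇒ C
  [14] b3 r1: had r5 ⇒ C

TRACE = H,E,H,H,E,E,C,H,E,H,H,C,C,C,C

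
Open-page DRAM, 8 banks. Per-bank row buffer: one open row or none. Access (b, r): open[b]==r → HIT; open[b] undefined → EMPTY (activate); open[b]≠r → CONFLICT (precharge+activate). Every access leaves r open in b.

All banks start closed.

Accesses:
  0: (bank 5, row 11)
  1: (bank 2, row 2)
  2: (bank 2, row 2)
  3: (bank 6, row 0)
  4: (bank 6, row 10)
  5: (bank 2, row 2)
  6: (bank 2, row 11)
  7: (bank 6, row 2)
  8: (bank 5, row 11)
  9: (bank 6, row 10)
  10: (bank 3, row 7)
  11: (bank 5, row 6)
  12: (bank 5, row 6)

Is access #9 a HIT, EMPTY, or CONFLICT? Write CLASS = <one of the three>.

CLASS = CONFLICT

step 0: bank5 None->11 [EMPTY]
step 1: bank2 None->2 [EMPTY]
step 2: bank2 2->2 [HIT]
step 3: bank6 None->0 [EMPTY]
step 4: bank6 0->10 [CONFLICT]
step 5: bank2 2->2 [HIT]
step 6: bank2 2->11 [CONFLICT]
step 7: bank6 10->2 [CONFLICT]
step 8: bank5 11->11 [HIT]
step 9: bank6 2->10 [CONFLICT]
step 10: bank3 None->7 [EMPTY]
step 11: bank5 11->6 [CONFLICT]
step 12: bank5 6->6 [HIT]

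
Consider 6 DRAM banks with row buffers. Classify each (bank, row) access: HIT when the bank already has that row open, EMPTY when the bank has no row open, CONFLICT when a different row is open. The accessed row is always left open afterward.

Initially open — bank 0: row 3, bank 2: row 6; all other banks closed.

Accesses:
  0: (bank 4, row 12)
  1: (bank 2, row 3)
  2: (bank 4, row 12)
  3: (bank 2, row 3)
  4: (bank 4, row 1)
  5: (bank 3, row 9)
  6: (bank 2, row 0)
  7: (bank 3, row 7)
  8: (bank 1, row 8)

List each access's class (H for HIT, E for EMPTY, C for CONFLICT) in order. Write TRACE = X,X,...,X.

0: bank 4 row 12 — prev None → EMPTY
1: bank 2 row 3 — prev 6 → CONFLICT
2: bank 4 row 12 — prev 12 → HIT
3: bank 2 row 3 — prev 3 → HIT
4: bank 4 row 1 — prev 12 → CONFLICT
5: bank 3 row 9 — prev None → EMPTY
6: bank 2 row 0 — prev 3 → CONFLICT
7: bank 3 row 7 — prev 9 → CONFLICT
8: bank 1 row 8 — prev None → EMPTY

TRACE = E,C,H,H,C,E,C,C,E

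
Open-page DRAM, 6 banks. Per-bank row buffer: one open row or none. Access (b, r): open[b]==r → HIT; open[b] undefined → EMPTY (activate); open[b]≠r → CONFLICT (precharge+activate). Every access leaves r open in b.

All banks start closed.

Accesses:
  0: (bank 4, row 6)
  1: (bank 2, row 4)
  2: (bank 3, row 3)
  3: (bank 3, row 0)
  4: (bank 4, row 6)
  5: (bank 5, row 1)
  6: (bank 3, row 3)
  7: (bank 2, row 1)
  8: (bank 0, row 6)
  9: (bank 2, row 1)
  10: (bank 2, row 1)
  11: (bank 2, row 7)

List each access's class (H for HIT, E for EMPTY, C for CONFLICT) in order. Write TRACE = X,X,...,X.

TRACE = E,E,E,C,H,E,C,C,E,H,H,C

0: bank 4 row 6 — prev None → EMPTY
1: bank 2 row 4 — prev None → EMPTY
2: bank 3 row 3 — prev None → EMPTY
3: bank 3 row 0 — prev 3 → CONFLICT
4: bank 4 row 6 — prev 6 → HIT
5: bank 5 row 1 — prev None → EMPTY
6: bank 3 row 3 — prev 0 → CONFLICT
7: bank 2 row 1 — prev 4 → CONFLICT
8: bank 0 row 6 — prev None → EMPTY
9: bank 2 row 1 — prev 1 → HIT
10: bank 2 row 1 — prev 1 → HIT
11: bank 2 row 7 — prev 1 → CONFLICT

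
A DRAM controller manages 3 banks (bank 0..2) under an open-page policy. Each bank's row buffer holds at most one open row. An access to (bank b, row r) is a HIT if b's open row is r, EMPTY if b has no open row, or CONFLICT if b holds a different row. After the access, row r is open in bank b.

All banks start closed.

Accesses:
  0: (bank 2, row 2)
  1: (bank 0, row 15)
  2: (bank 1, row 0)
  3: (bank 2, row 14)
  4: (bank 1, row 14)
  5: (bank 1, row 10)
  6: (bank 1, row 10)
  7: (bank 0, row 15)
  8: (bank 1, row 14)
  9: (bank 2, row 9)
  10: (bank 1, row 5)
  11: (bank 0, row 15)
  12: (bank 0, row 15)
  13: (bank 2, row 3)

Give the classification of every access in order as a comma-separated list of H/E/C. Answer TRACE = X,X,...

TRACE = E,E,E,C,C,C,H,H,C,C,C,H,H,C

#0 (2,2) E
#1 (0,15) E
#2 (1,0) E
#3 (2,14) C  (was 2)
#4 (1,14) C  (was 0)
#5 (1,10) C  (was 14)
#6 (1,10) H  (was 10)
#7 (0,15) H  (was 15)
#8 (1,14) C  (was 10)
#9 (2,9) C  (was 14)
#10 (1,5) C  (was 14)
#11 (0,15) H  (was 15)
#12 (0,15) H  (was 15)
#13 (2,3) C  (was 9)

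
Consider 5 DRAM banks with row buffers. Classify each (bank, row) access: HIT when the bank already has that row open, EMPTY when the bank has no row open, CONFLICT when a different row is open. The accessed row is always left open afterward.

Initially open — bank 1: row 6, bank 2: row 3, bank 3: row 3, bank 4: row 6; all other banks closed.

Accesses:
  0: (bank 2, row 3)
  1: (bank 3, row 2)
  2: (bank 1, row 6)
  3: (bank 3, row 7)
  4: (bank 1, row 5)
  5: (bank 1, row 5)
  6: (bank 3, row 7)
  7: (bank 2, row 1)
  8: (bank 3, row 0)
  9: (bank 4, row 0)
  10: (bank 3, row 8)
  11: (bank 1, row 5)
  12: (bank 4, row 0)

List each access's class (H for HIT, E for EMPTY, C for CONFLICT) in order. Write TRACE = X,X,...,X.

step 0: bank2 3->3 [HIT]
step 1: bank3 3->2 [CONFLICT]
step 2: bank1 6->6 [HIT]
step 3: bank3 2->7 [CONFLICT]
step 4: bank1 6->5 [CONFLICT]
step 5: bank1 5->5 [HIT]
step 6: bank3 7->7 [HIT]
step 7: bank2 3->1 [CONFLICT]
step 8: bank3 7->0 [CONFLICT]
step 9: bank4 6->0 [CONFLICT]
step 10: bank3 0->8 [CONFLICT]
step 11: bank1 5->5 [HIT]
step 12: bank4 0->0 [HIT]

TRACE = H,C,H,C,C,H,H,C,C,C,C,H,H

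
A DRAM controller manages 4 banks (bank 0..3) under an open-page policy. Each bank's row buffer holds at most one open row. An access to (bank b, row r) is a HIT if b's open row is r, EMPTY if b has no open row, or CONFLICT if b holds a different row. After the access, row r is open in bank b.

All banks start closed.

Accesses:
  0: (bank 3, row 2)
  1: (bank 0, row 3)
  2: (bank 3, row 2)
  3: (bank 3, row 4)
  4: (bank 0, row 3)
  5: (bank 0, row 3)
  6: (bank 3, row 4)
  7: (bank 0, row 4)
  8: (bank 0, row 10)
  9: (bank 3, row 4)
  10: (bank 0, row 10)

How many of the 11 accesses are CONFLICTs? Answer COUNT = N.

COUNT = 3

step 0: bank3 None->2 [EMPTY]
step 1: bank0 None->3 [EMPTY]
step 2: bank3 2->2 [HIT]
step 3: bank3 2->4 [CONFLICT]
step 4: bank0 3->3 [HIT]
step 5: bank0 3->3 [HIT]
step 6: bank3 4->4 [HIT]
step 7: bank0 3->4 [CONFLICT]
step 8: bank0 4->10 [CONFLICT]
step 9: bank3 4->4 [HIT]
step 10: bank0 10->10 [HIT]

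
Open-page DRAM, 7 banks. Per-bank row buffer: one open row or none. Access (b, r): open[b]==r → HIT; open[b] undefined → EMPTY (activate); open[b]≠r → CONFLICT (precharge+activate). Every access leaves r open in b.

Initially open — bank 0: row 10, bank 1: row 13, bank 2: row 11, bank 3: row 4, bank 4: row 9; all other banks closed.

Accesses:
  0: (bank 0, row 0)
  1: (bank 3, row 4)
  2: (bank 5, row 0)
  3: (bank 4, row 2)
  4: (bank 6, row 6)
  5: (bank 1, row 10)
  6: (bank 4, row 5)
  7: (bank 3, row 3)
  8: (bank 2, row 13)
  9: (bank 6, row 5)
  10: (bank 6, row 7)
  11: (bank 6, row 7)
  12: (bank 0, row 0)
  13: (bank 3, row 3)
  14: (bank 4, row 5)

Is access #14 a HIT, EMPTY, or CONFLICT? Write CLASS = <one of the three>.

0: bank 0 row 0 — prev 10 → CONFLICT
1: bank 3 row 4 — prev 4 → HIT
2: bank 5 row 0 — prev None → EMPTY
3: bank 4 row 2 — prev 9 → CONFLICT
4: bank 6 row 6 — prev None → EMPTY
5: bank 1 row 10 — prev 13 → CONFLICT
6: bank 4 row 5 — prev 2 → CONFLICT
7: bank 3 row 3 — prev 4 → CONFLICT
8: bank 2 row 13 — prev 11 → CONFLICT
9: bank 6 row 5 — prev 6 → CONFLICT
10: bank 6 row 7 — prev 5 → CONFLICT
11: bank 6 row 7 — prev 7 → HIT
12: bank 0 row 0 — prev 0 → HIT
13: bank 3 row 3 — prev 3 → HIT
14: bank 4 row 5 — prev 5 → HIT

CLASS = HIT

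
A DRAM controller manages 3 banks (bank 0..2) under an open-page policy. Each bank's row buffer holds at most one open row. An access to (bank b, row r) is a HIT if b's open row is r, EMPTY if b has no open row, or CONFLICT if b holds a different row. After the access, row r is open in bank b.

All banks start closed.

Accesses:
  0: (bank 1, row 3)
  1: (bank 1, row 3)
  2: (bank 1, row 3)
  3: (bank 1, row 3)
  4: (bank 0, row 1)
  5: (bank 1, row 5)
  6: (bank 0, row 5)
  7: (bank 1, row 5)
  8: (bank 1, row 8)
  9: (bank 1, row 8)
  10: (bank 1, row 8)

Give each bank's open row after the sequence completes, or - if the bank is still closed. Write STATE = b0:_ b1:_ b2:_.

STATE = b0:5 b1:8 b2:-

  [0] b1 r3: no row ⇒ E
  [1] b1 r3: had r3 ⇒ H
  [2] b1 r3: had r3 ⇒ H
  [3] b1 r3: had r3 ⇒ H
  [4] b0 r1: no row ⇒ E
  [5] b1 r5: had r3 ⇒ C
  [6] b0 r5: had r1 ⇒ C
  [7] b1 r5: had r5 ⇒ H
  [8] b1 r8: had r5 ⇒ C
  [9] b1 r8: had r8 ⇒ H
  [10] b1 r8: had r8 ⇒ H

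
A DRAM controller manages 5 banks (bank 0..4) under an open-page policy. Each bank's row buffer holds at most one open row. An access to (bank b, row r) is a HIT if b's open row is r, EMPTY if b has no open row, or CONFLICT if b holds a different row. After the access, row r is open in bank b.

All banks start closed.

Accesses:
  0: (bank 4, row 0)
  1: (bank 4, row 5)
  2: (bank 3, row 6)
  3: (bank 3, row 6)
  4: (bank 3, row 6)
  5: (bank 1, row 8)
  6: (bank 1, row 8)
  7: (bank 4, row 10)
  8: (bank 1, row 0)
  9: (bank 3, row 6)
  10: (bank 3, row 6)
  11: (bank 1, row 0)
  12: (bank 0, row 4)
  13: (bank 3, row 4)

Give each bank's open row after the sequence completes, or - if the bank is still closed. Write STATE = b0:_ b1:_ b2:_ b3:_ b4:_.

  [0] b4 r0: no row ⇒ E
  [1] b4 r5: had r0 ⇒ C
  [2] b3 r6: no row ⇒ E
  [3] b3 r6: had r6 ⇒ H
  [4] b3 r6: had r6 ⇒ H
  [5] b1 r8: no row ⇒ E
  [6] b1 r8: had r8 ⇒ H
  [7] b4 r10: had r5 ⇒ C
  [8] b1 r0: had r8 ⇒ C
  [9] b3 r6: had r6 ⇒ H
  [10] b3 r6: had r6 ⇒ H
  [11] b1 r0: had r0 ⇒ H
  [12] b0 r4: no row ⇒ E
  [13] b3 r4: had r6 ⇒ C

STATE = b0:4 b1:0 b2:- b3:4 b4:10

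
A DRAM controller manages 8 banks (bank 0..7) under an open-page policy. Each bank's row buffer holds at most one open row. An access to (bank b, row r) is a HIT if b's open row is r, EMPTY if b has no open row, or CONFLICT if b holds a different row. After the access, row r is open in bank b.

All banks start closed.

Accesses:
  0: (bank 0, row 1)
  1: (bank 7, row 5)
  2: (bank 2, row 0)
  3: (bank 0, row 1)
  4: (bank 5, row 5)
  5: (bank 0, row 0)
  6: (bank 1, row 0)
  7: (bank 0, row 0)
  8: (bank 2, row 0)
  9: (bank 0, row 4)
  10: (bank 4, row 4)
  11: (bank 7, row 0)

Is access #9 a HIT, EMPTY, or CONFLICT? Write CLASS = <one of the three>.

#0 (0,1) E
#1 (7,5) E
#2 (2,0) E
#3 (0,1) H  (was 1)
#4 (5,5) E
#5 (0,0) C  (was 1)
#6 (1,0) E
#7 (0,0) H  (was 0)
#8 (2,0) H  (was 0)
#9 (0,4) C  (was 0)
#10 (4,4) E
#11 (7,0) C  (was 5)

CLASS = CONFLICT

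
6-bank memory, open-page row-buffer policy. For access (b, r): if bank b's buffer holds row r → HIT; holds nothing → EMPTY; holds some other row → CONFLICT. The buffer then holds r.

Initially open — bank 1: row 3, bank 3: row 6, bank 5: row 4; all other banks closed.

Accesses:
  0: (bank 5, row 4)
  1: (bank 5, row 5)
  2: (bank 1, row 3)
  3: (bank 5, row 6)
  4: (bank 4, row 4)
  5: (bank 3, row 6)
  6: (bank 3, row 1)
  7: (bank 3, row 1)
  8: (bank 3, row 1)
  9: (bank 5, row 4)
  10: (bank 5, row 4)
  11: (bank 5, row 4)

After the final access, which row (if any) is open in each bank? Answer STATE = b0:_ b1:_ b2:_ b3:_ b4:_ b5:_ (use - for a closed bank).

STATE = b0:- b1:3 b2:- b3:1 b4:4 b5:4

#0 (5,4) H  (was 4)
#1 (5,5) C  (was 4)
#2 (1,3) H  (was 3)
#3 (5,6) C  (was 5)
#4 (4,4) E
#5 (3,6) H  (was 6)
#6 (3,1) C  (was 6)
#7 (3,1) H  (was 1)
#8 (3,1) H  (was 1)
#9 (5,4) C  (was 6)
#10 (5,4) H  (was 4)
#11 (5,4) H  (was 4)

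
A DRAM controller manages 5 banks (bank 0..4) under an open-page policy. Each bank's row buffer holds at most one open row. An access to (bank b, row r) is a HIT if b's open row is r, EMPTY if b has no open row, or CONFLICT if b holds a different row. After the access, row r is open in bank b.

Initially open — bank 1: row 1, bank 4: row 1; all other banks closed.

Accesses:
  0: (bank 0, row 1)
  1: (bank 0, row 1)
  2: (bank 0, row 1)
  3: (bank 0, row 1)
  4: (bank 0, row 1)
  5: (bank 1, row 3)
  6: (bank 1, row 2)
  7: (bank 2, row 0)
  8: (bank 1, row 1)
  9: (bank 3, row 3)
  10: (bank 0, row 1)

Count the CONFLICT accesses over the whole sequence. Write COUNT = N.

COUNT = 3

step 0: bank0 None->1 [EMPTY]
step 1: bank0 1->1 [HIT]
step 2: bank0 1->1 [HIT]
step 3: bank0 1->1 [HIT]
step 4: bank0 1->1 [HIT]
step 5: bank1 1->3 [CONFLICT]
step 6: bank1 3->2 [CONFLICT]
step 7: bank2 None->0 [EMPTY]
step 8: bank1 2->1 [CONFLICT]
step 9: bank3 None->3 [EMPTY]
step 10: bank0 1->1 [HIT]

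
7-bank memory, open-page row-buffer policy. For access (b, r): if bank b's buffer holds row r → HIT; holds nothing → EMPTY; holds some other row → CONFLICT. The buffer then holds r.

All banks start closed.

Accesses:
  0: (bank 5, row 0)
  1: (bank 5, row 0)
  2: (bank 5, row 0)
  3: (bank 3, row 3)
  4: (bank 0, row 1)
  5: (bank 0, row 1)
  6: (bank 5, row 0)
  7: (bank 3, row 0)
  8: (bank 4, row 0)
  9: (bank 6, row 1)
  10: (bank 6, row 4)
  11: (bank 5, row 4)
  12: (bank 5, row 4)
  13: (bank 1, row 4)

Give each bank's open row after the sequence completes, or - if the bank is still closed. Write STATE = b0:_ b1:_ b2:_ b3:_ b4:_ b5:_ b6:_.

STATE = b0:1 b1:4 b2:- b3:0 b4:0 b5:4 b6:4

#0 (5,0) E
#1 (5,0) H  (was 0)
#2 (5,0) H  (was 0)
#3 (3,3) E
#4 (0,1) E
#5 (0,1) H  (was 1)
#6 (5,0) H  (was 0)
#7 (3,0) C  (was 3)
#8 (4,0) E
#9 (6,1) E
#10 (6,4) C  (was 1)
#11 (5,4) C  (was 0)
#12 (5,4) H  (was 4)
#13 (1,4) E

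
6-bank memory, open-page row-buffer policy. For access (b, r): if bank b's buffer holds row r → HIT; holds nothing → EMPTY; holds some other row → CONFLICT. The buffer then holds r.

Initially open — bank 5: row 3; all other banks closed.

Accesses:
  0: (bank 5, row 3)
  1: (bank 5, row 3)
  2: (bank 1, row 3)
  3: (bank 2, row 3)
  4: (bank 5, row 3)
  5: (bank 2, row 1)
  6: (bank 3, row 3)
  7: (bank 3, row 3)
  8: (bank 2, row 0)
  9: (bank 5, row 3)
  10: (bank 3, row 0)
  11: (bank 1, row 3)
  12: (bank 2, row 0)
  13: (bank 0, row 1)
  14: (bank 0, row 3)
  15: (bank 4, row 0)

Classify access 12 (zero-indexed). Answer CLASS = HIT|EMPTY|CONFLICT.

CLASS = HIT

  [0] b5 r3: had r3 ⇒ H
  [1] b5 r3: had r3 ⇒ H
  [2] b1 r3: no row ⇒ E
  [3] b2 r3: no row ⇒ E
  [4] b5 r3: had r3 ⇒ H
  [5] b2 r1: had r3 ⇒ C
  [6] b3 r3: no row ⇒ E
  [7] b3 r3: had r3 ⇒ H
  [8] b2 r0: had r1 ⇒ C
  [9] b5 r3: had r3 ⇒ H
  [10] b3 r0: had r3 ⇒ C
  [11] b1 r3: had r3 ⇒ H
  [12] b2 r0: had r0 ⇒ H
  [13] b0 r1: no row ⇒ E
  [14] b0 r3: had r1 ⇒ C
  [15] b4 r0: no row ⇒ E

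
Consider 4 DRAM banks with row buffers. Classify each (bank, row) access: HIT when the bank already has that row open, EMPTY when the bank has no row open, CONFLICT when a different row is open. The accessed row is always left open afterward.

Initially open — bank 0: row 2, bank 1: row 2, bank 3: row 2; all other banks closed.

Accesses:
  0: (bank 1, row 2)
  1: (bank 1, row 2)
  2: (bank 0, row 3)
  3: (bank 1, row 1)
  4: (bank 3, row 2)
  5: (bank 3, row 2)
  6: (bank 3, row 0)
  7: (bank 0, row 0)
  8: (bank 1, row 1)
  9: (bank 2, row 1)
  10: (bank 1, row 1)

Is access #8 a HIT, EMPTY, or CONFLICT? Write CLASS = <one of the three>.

CLASS = HIT

#0 (1,2) H  (was 2)
#1 (1,2) H  (was 2)
#2 (0,3) C  (was 2)
#3 (1,1) C  (was 2)
#4 (3,2) H  (was 2)
#5 (3,2) H  (was 2)
#6 (3,0) C  (was 2)
#7 (0,0) C  (was 3)
#8 (1,1) H  (was 1)
#9 (2,1) E
#10 (1,1) H  (was 1)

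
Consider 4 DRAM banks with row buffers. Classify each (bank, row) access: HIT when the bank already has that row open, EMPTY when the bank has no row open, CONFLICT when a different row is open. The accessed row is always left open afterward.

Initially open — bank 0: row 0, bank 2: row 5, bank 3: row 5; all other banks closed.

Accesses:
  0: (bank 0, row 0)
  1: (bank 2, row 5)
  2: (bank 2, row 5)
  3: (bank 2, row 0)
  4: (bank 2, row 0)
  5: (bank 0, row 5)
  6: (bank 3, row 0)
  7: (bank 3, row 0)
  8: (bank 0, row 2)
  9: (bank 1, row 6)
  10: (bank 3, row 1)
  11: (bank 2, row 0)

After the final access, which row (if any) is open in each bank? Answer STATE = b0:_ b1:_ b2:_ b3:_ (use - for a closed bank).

STATE = b0:2 b1:6 b2:0 b3:1

  [0] b0 r0: had r0 ⇒ H
  [1] b2 r5: had r5 ⇒ H
  [2] b2 r5: had r5 ⇒ H
  [3] b2 r0: had r5 ⇒ C
  [4] b2 r0: had r0 ⇒ H
  [5] b0 r5: had r0 ⇒ C
  [6] b3 r0: had r5 ⇒ C
  [7] b3 r0: had r0 ⇒ H
  [8] b0 r2: had r5 ⇒ C
  [9] b1 r6: no row ⇒ E
  [10] b3 r1: had r0 ⇒ C
  [11] b2 r0: had r0 ⇒ H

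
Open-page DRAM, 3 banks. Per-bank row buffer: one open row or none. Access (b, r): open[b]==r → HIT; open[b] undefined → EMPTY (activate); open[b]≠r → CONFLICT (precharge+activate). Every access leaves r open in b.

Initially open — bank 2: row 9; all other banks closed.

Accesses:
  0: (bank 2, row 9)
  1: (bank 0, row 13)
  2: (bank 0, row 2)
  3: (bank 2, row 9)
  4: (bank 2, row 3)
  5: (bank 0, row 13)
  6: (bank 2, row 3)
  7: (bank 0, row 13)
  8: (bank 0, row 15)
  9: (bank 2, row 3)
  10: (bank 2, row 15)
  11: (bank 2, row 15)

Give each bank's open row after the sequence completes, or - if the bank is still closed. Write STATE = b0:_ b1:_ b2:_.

#0 (2,9) H  (was 9)
#1 (0,13) E
#2 (0,2) C  (was 13)
#3 (2,9) H  (was 9)
#4 (2,3) C  (was 9)
#5 (0,13) C  (was 2)
#6 (2,3) H  (was 3)
#7 (0,13) H  (was 13)
#8 (0,15) C  (was 13)
#9 (2,3) H  (was 3)
#10 (2,15) C  (was 3)
#11 (2,15) H  (was 15)

STATE = b0:15 b1:- b2:15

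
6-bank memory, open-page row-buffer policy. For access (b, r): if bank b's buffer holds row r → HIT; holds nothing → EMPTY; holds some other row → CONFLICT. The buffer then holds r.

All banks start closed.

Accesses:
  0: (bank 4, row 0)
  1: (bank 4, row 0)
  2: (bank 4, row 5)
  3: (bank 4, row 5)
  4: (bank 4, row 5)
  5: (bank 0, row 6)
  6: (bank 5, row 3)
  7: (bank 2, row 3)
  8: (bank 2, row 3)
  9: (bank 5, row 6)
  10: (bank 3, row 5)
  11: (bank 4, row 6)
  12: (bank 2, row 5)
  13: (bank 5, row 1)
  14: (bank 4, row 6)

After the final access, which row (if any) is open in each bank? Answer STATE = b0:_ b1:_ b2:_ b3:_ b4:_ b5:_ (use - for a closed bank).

STATE = b0:6 b1:- b2:5 b3:5 b4:6 b5:1

0: bank 4 row 0 — prev None → EMPTY
1: bank 4 row 0 — prev 0 → HIT
2: bank 4 row 5 — prev 0 → CONFLICT
3: bank 4 row 5 — prev 5 → HIT
4: bank 4 row 5 — prev 5 → HIT
5: bank 0 row 6 — prev None → EMPTY
6: bank 5 row 3 — prev None → EMPTY
7: bank 2 row 3 — prev None → EMPTY
8: bank 2 row 3 — prev 3 → HIT
9: bank 5 row 6 — prev 3 → CONFLICT
10: bank 3 row 5 — prev None → EMPTY
11: bank 4 row 6 — prev 5 → CONFLICT
12: bank 2 row 5 — prev 3 → CONFLICT
13: bank 5 row 1 — prev 6 → CONFLICT
14: bank 4 row 6 — prev 6 → HIT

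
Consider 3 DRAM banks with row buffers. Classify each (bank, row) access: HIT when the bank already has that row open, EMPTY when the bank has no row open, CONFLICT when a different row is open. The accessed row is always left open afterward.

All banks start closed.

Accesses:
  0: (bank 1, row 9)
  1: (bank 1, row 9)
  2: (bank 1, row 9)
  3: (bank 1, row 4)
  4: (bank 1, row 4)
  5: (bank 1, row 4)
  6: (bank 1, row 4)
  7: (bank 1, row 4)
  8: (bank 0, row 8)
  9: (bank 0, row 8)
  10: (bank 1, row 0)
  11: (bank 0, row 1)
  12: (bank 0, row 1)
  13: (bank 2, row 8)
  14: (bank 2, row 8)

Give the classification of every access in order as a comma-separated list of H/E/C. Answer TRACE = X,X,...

TRACE = E,H,H,C,H,H,H,H,E,H,C,C,H,E,H

#0 (1,9) E
#1 (1,9) H  (was 9)
#2 (1,9) H  (was 9)
#3 (1,4) C  (was 9)
#4 (1,4) H  (was 4)
#5 (1,4) H  (was 4)
#6 (1,4) H  (was 4)
#7 (1,4) H  (was 4)
#8 (0,8) E
#9 (0,8) H  (was 8)
#10 (1,0) C  (was 4)
#11 (0,1) C  (was 8)
#12 (0,1) H  (was 1)
#13 (2,8) E
#14 (2,8) H  (was 8)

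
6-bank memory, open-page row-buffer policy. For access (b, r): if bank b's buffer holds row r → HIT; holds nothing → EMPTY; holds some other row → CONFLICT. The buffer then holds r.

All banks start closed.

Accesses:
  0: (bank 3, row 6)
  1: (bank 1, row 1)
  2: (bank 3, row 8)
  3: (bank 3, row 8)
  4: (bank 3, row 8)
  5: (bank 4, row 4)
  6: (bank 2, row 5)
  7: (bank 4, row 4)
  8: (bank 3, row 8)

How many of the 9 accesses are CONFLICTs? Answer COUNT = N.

0: bank 3 row 6 — prev None → EMPTY
1: bank 1 row 1 — prev None → EMPTY
2: bank 3 row 8 — prev 6 → CONFLICT
3: bank 3 row 8 — prev 8 → HIT
4: bank 3 row 8 — prev 8 → HIT
5: bank 4 row 4 — prev None → EMPTY
6: bank 2 row 5 — prev None → EMPTY
7: bank 4 row 4 — prev 4 → HIT
8: bank 3 row 8 — prev 8 → HIT

COUNT = 1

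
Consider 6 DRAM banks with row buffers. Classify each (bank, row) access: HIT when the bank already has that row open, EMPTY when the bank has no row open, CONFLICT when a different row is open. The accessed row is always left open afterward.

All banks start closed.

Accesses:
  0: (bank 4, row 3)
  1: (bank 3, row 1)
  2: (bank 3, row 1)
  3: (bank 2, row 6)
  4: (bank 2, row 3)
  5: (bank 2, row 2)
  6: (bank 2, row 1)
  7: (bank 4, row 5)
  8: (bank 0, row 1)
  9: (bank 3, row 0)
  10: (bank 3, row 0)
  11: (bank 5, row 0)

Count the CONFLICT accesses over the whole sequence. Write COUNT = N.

COUNT = 5

#0 (4,3) E
#1 (3,1) E
#2 (3,1) H  (was 1)
#3 (2,6) E
#4 (2,3) C  (was 6)
#5 (2,2) C  (was 3)
#6 (2,1) C  (was 2)
#7 (4,5) C  (was 3)
#8 (0,1) E
#9 (3,0) C  (was 1)
#10 (3,0) H  (was 0)
#11 (5,0) E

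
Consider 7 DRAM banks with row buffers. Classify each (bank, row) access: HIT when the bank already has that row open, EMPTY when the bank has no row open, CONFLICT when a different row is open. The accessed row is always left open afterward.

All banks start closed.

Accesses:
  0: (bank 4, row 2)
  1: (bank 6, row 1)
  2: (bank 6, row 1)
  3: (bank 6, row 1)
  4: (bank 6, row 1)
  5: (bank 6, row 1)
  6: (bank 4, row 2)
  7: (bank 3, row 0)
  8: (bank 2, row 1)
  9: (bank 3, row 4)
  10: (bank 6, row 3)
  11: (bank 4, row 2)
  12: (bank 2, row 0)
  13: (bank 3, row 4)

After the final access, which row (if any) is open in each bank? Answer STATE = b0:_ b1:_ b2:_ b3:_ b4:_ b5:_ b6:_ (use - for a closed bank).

#0 (4,2) E
#1 (6,1) E
#2 (6,1) H  (was 1)
#3 (6,1) H  (was 1)
#4 (6,1) H  (was 1)
#5 (6,1) H  (was 1)
#6 (4,2) H  (was 2)
#7 (3,0) E
#8 (2,1) E
#9 (3,4) C  (was 0)
#10 (6,3) C  (was 1)
#11 (4,2) H  (was 2)
#12 (2,0) C  (was 1)
#13 (3,4) H  (was 4)

STATE = b0:- b1:- b2:0 b3:4 b4:2 b5:- b6:3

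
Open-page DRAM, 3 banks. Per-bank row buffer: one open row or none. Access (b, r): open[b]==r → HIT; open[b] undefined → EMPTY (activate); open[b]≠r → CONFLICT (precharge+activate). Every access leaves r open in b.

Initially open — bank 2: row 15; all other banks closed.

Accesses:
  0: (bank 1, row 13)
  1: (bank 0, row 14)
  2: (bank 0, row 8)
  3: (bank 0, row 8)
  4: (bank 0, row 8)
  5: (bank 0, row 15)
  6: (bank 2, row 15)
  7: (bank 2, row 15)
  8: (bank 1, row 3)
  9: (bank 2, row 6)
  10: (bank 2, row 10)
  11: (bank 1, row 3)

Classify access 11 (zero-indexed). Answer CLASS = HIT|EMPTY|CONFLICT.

0: bank 1 row 13 — prev None → EMPTY
1: bank 0 row 14 — prev None → EMPTY
2: bank 0 row 8 — prev 14 → CONFLICT
3: bank 0 row 8 — prev 8 → HIT
4: bank 0 row 8 — prev 8 → HIT
5: bank 0 row 15 — prev 8 → CONFLICT
6: bank 2 row 15 — prev 15 → HIT
7: bank 2 row 15 — prev 15 → HIT
8: bank 1 row 3 — prev 13 → CONFLICT
9: bank 2 row 6 — prev 15 → CONFLICT
10: bank 2 row 10 — prev 6 → CONFLICT
11: bank 1 row 3 — prev 3 → HIT

CLASS = HIT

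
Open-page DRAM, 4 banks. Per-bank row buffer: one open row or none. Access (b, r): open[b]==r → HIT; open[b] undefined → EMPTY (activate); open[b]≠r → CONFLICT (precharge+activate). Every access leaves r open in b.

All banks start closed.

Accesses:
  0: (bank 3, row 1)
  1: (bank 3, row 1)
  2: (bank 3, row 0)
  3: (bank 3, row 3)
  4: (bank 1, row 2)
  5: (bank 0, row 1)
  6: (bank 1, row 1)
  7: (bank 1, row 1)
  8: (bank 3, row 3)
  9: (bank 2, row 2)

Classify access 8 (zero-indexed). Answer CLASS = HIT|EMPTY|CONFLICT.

  [0] b3 r1: no row ⇒ E
  [1] b3 r1: had r1 ⇒ H
  [2] b3 r0: had r1 ⇒ C
  [3] b3 r3: had r0 ⇒ C
  [4] b1 r2: no row ⇒ E
  [5] b0 r1: no row ⇒ E
  [6] b1 r1: had r2 ⇒ C
  [7] b1 r1: had r1 ⇒ H
  [8] b3 r3: had r3 ⇒ H
  [9] b2 r2: no row ⇒ E

CLASS = HIT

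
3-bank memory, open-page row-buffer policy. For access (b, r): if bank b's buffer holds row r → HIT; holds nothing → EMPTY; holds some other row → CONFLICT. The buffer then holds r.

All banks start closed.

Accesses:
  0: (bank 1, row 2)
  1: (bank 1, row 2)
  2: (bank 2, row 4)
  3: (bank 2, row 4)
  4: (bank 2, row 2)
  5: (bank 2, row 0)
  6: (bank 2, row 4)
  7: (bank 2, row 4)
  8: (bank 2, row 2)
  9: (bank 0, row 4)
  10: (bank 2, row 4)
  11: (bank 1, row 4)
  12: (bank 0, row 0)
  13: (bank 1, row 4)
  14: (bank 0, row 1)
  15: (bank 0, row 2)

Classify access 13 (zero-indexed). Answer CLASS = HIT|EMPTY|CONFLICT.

0: bank 1 row 2 — prev None → EMPTY
1: bank 1 row 2 — prev 2 → HIT
2: bank 2 row 4 — prev None → EMPTY
3: bank 2 row 4 — prev 4 → HIT
4: bank 2 row 2 — prev 4 → CONFLICT
5: bank 2 row 0 — prev 2 → CONFLICT
6: bank 2 row 4 — prev 0 → CONFLICT
7: bank 2 row 4 — prev 4 → HIT
8: bank 2 row 2 — prev 4 → CONFLICT
9: bank 0 row 4 — prev None → EMPTY
10: bank 2 row 4 — prev 2 → CONFLICT
11: bank 1 row 4 — prev 2 → CONFLICT
12: bank 0 row 0 — prev 4 → CONFLICT
13: bank 1 row 4 — prev 4 → HIT
14: bank 0 row 1 — prev 0 → CONFLICT
15: bank 0 row 2 — prev 1 → CONFLICT

CLASS = HIT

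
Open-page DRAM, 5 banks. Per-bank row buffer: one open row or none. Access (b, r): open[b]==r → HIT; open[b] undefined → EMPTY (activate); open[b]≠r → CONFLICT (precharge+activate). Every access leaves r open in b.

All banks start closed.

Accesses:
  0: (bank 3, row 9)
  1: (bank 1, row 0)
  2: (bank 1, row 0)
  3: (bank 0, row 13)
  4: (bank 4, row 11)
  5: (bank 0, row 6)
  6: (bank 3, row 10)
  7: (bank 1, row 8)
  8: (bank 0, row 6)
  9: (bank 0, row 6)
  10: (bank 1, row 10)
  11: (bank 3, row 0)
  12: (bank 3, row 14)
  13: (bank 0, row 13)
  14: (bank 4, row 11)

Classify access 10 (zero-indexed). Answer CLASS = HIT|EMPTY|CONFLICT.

step 0: bank3 None->9 [EMPTY]
step 1: bank1 None->0 [EMPTY]
step 2: bank1 0->0 [HIT]
step 3: bank0 None->13 [EMPTY]
step 4: bank4 None->11 [EMPTY]
step 5: bank0 13->6 [CONFLICT]
step 6: bank3 9->10 [CONFLICT]
step 7: bank1 0->8 [CONFLICT]
step 8: bank0 6->6 [HIT]
step 9: bank0 6->6 [HIT]
step 10: bank1 8->10 [CONFLICT]
step 11: bank3 10->0 [CONFLICT]
step 12: bank3 0->14 [CONFLICT]
step 13: bank0 6->13 [CONFLICT]
step 14: bank4 11->11 [HIT]

CLASS = CONFLICT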